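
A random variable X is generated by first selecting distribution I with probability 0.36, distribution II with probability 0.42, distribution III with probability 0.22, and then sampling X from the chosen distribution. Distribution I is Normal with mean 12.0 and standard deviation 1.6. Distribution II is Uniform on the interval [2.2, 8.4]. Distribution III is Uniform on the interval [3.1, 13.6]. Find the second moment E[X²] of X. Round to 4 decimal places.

For each component E[X²] = Var + (mean)², giving I: 146.56; II: 31.2933; III: 78.91.
Overall E[X²] = 0.36·146.56 + 0.42·31.2933 + 0.22·78.91 = 83.265.

83.2650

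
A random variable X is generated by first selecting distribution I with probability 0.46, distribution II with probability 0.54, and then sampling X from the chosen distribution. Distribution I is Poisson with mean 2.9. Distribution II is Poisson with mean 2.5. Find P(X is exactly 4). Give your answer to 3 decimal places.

0.147

Conditional on each component, P(X = 4): I: 0.162154; II: 0.133602.
By total probability, P(X = 4) = 0.46·0.162154 + 0.54·0.133602 = 0.146736.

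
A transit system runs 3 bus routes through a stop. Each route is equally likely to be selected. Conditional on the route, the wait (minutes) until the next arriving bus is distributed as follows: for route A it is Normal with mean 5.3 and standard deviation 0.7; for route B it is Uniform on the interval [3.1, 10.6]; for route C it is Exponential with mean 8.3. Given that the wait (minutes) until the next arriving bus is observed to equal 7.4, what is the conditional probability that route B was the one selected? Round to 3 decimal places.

0.705

Likelihoods f(7.4 | ·): A: 0.00633121; B: 0.133333; C: 0.0493992.
Posterior ∝ prior × likelihood. Numerator for B: 0.333333·0.133333 = 0.0444444.
Normalizing constant: 0.333333·0.00633121 + 0.333333·0.133333 + 0.333333·0.0493992 = 0.0630212.
P(B | observation) = 0.0444444 / 0.0630212 = 0.70523.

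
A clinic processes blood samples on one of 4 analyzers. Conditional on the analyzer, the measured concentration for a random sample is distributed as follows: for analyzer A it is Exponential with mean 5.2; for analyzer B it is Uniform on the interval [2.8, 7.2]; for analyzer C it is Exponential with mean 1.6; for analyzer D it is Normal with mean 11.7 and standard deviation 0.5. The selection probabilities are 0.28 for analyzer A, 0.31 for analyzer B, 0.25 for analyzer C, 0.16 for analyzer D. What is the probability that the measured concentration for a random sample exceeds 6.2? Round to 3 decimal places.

0.321

Conditional on each analyzer, P(X > 6.2): A: 0.30352; B: 0.227273; C: 0.0207543; D: 1.
By total probability, P(X > 6.2) = 0.28·0.30352 + 0.31·0.227273 + 0.25·0.0207543 + 0.16·1 = 0.320629.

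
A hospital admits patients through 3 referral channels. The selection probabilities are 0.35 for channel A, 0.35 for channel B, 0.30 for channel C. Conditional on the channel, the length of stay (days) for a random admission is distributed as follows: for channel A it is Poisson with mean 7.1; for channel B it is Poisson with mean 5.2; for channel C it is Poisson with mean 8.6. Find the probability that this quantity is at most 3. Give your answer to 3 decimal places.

Conditional on each channel, P(X ≤ 3): A: 0.0766991; B: 0.238065; C: 0.0280926.
By total probability, P(X ≤ 3) = 0.35·0.0766991 + 0.35·0.238065 + 0.3·0.0280926 = 0.118595.

0.119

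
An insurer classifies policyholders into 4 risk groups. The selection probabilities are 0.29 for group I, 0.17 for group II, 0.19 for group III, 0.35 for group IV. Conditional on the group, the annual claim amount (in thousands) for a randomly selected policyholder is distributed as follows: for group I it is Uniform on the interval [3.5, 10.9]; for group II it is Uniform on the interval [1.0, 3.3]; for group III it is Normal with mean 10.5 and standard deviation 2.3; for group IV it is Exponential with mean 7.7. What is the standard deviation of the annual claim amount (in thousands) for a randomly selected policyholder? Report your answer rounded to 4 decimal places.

Per component, I: μ=7.2, E[X²]=56.4033; II: μ=2.15, E[X²]=5.06333; III: μ=10.5, E[X²]=115.54; IV: μ=7.7, E[X²]=118.58.
E[X] = 0.29·7.2 + 0.17·2.15 + 0.19·10.5 + 0.35·7.7 = 7.1435.
E[X²] = 0.29·56.4033 + 0.17·5.06333 + 0.19·115.54 + 0.35·118.58 = 80.6733.
Var(X) = E[X²] − (E[X])² = 80.6733 − 51.0296 = 29.6437.
SD(X) = √29.6437 = 5.44461.

5.4446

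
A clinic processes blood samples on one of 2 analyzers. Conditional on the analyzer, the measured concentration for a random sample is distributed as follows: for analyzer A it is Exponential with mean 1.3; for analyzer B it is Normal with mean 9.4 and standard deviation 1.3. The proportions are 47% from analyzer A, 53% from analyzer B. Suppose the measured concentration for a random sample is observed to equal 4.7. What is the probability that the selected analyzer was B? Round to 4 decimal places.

Likelihoods f(4.7 | ·): A: 0.0206974; B: 0.000445281.
Posterior ∝ prior × likelihood. Numerator for B: 0.53·0.000445281 = 0.000235999.
Normalizing constant: 0.47·0.0206974 + 0.53·0.000445281 = 0.00996376.
P(B | observation) = 0.000235999 / 0.00996376 = 0.0236857.

0.0237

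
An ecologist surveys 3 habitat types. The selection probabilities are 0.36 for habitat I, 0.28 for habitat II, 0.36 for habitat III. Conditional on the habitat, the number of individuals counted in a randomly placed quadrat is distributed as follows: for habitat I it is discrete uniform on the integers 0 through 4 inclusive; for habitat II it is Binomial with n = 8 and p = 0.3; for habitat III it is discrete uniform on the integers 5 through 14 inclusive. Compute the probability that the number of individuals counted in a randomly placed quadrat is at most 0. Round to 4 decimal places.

Conditional on each habitat, P(X ≤ 0): I: 0.2; II: 0.057648; III: 0.
By total probability, P(X ≤ 0) = 0.36·0.2 + 0.28·0.057648 + 0.36·0 = 0.0881414.

0.0881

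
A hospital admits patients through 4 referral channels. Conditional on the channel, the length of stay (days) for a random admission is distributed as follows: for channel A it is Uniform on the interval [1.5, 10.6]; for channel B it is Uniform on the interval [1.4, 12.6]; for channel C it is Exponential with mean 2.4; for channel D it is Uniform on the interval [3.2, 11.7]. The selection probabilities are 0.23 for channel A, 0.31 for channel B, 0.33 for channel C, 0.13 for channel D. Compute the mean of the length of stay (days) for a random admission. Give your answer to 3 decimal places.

Component means — A: 6.05; B: 7; C: 2.4; D: 7.45.
E[X] = 0.23·6.05 + 0.31·7 + 0.33·2.4 + 0.13·7.45 = 5.322.

5.322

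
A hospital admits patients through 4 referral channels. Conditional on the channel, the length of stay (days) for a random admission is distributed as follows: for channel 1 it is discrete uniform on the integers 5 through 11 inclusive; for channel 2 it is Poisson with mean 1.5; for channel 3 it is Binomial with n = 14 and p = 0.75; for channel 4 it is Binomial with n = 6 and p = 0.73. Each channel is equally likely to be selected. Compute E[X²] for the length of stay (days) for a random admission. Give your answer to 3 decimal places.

51.248

For each component E[X²] = Var + (mean)², giving 1: 68; 2: 3.75; 3: 112.875; 4: 20.367.
Overall E[X²] = 0.25·68 + 0.25·3.75 + 0.25·112.875 + 0.25·20.367 = 51.248.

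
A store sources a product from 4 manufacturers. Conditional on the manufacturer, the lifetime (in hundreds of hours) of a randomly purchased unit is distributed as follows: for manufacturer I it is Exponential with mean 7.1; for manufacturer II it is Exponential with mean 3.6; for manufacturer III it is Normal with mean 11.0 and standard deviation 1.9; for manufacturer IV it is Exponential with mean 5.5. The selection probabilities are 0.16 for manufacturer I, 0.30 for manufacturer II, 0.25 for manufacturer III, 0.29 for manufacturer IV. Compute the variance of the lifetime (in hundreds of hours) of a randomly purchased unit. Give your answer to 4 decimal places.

29.5580

Per component, I: μ=7.1, E[X²]=100.82; II: μ=3.6, E[X²]=25.92; III: μ=11, E[X²]=124.61; IV: μ=5.5, E[X²]=60.5.
E[X] = 0.16·7.1 + 0.3·3.6 + 0.25·11 + 0.29·5.5 = 6.561.
E[X²] = 0.16·100.82 + 0.3·25.92 + 0.25·124.61 + 0.29·60.5 = 72.6047.
Var(X) = E[X²] − (E[X])² = 72.6047 − 43.0467 = 29.558.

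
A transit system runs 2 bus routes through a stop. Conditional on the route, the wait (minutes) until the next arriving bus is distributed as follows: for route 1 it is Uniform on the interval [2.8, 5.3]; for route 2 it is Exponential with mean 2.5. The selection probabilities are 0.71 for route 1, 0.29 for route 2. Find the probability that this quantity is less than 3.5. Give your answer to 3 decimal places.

0.417

Conditional on each route, P(X < 3.5): 1: 0.28; 2: 0.753403.
By total probability, P(X < 3.5) = 0.71·0.28 + 0.29·0.753403 = 0.417287.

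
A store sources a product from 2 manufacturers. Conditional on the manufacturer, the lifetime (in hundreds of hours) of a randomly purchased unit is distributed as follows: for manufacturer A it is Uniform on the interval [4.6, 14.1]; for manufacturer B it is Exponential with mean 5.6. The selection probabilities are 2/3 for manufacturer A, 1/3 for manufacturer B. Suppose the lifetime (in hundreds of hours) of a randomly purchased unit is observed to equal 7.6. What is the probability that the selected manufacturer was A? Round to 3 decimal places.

0.821

Likelihoods f(7.6 | ·): A: 0.105263; B: 0.0459634.
Posterior ∝ prior × likelihood. Numerator for A: 0.666667·0.105263 = 0.0701754.
Normalizing constant: 0.666667·0.105263 + 0.333333·0.0459634 = 0.0854966.
P(A | observation) = 0.0701754 / 0.0854966 = 0.820798.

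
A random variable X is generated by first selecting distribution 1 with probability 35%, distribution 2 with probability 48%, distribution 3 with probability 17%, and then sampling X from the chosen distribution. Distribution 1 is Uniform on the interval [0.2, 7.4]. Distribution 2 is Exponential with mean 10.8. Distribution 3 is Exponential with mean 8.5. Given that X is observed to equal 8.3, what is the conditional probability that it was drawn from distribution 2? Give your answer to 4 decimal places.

0.7323

Likelihoods f(8.3 | ·): 1: 0; 2: 0.0429351; 3: 0.0443104.
Posterior ∝ prior × likelihood. Numerator for 2: 0.48·0.0429351 = 0.0206089.
Normalizing constant: 0.35·0 + 0.48·0.0429351 + 0.17·0.0443104 = 0.0281416.
P(2 | observation) = 0.0206089 / 0.0281416 = 0.732327.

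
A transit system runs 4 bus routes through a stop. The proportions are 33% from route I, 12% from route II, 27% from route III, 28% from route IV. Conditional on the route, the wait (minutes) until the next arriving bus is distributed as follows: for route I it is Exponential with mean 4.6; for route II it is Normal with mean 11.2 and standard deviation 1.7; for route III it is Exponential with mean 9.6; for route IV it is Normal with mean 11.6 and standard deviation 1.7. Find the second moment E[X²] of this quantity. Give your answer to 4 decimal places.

117.6176

For each component E[X²] = Var + (mean)², giving I: 42.32; II: 128.33; III: 184.32; IV: 137.45.
Overall E[X²] = 0.33·42.32 + 0.12·128.33 + 0.27·184.32 + 0.28·137.45 = 117.618.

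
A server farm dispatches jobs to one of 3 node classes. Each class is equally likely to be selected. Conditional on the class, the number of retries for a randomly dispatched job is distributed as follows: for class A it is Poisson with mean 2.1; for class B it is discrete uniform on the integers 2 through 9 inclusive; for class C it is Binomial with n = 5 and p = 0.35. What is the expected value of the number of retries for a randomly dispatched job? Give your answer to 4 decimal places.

Component means — A: 2.1; B: 5.5; C: 1.75.
E[X] = 0.333333·2.1 + 0.333333·5.5 + 0.333333·1.75 = 3.11667.

3.1167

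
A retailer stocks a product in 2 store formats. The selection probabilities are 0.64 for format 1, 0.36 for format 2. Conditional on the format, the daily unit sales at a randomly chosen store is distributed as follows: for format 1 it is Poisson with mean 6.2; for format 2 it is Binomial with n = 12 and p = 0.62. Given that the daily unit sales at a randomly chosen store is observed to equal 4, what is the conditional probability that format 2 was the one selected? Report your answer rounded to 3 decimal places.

0.125

Likelihoods P(X=4 | ·): 1: 0.124948; 2: 0.031801.
Posterior ∝ prior × likelihood. Numerator for 2: 0.36·0.031801 = 0.0114484.
Normalizing constant: 0.64·0.124948 + 0.36·0.031801 = 0.0914152.
P(2 | observation) = 0.0114484 / 0.0914152 = 0.125235.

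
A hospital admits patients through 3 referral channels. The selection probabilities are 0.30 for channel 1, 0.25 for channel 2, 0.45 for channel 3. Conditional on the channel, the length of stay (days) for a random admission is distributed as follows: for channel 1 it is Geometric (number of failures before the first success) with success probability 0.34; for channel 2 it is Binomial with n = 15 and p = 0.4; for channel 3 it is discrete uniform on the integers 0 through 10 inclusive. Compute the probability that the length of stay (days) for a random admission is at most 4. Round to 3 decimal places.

Conditional on each channel, P(X ≤ 4): 1: 0.874767; 2: 0.217278; 3: 0.454545.
By total probability, P(X ≤ 4) = 0.3·0.874767 + 0.25·0.217278 + 0.45·0.454545 = 0.521295.

0.521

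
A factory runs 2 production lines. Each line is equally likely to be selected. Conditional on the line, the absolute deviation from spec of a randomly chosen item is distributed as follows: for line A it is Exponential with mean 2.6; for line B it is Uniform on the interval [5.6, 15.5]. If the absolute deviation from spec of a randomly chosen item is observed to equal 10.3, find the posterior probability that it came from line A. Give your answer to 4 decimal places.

Likelihoods f(10.3 | ·): A: 0.0073207; B: 0.10101.
Posterior ∝ prior × likelihood. Numerator for A: 0.5·0.0073207 = 0.00366035.
Normalizing constant: 0.5·0.0073207 + 0.5·0.10101 = 0.0541654.
P(A | observation) = 0.00366035 / 0.0541654 = 0.0675772.

0.0676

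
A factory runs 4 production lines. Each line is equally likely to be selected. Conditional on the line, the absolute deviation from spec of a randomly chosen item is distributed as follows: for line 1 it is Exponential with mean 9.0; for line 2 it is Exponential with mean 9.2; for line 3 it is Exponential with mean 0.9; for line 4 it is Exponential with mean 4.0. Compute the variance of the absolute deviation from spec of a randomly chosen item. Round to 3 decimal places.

Per component, 1: μ=9, E[X²]=162; 2: μ=9.2, E[X²]=169.28; 3: μ=0.9, E[X²]=1.62; 4: μ=4, E[X²]=32.
E[X] = 0.25·9 + 0.25·9.2 + 0.25·0.9 + 0.25·4 = 5.775.
E[X²] = 0.25·162 + 0.25·169.28 + 0.25·1.62 + 0.25·32 = 91.225.
Var(X) = E[X²] − (E[X])² = 91.225 − 33.3506 = 57.8744.

57.874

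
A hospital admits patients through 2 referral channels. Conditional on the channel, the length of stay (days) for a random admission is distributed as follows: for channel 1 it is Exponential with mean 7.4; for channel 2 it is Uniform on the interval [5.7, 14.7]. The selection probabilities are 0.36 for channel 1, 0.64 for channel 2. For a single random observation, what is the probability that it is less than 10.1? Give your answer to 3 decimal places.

Conditional on each channel, P(X < 10.1): 1: 0.744585; 2: 0.488889.
By total probability, P(X < 10.1) = 0.36·0.744585 + 0.64·0.488889 = 0.580939.

0.581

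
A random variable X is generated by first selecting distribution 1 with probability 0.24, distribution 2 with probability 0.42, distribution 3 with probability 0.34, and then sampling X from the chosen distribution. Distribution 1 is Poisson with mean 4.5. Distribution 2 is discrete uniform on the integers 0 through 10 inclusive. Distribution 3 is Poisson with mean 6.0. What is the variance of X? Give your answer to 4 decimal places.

Per component, 1: μ=4.5, E[X²]=24.75; 2: μ=5, E[X²]=35; 3: μ=6, E[X²]=42.
E[X] = 0.24·4.5 + 0.42·5 + 0.34·6 = 5.22.
E[X²] = 0.24·24.75 + 0.42·35 + 0.34·42 = 34.92.
Var(X) = E[X²] − (E[X])² = 34.92 − 27.2484 = 7.6716.

7.6716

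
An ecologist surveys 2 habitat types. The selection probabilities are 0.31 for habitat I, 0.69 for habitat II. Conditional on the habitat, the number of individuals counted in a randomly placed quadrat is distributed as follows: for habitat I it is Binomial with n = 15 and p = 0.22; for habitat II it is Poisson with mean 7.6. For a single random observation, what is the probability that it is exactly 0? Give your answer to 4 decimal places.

0.0078

Conditional on each habitat, P(X = 0): I: 0.0240668; II: 0.000500451.
By total probability, P(X = 0) = 0.31·0.0240668 + 0.69·0.000500451 = 0.00780603.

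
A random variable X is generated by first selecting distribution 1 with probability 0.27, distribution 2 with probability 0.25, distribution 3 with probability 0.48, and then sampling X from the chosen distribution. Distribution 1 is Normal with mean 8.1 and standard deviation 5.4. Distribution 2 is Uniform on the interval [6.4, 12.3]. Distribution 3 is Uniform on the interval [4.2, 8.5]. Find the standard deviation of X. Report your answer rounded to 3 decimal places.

3.305

Per component, 1: μ=8.1, E[X²]=94.77; 2: μ=9.35, E[X²]=90.3233; 3: μ=6.35, E[X²]=41.8633.
E[X] = 0.27·8.1 + 0.25·9.35 + 0.48·6.35 = 7.5725.
E[X²] = 0.27·94.77 + 0.25·90.3233 + 0.48·41.8633 = 68.2631.
Var(X) = E[X²] − (E[X])² = 68.2631 − 57.3428 = 10.9204.
SD(X) = √10.9204 = 3.3046.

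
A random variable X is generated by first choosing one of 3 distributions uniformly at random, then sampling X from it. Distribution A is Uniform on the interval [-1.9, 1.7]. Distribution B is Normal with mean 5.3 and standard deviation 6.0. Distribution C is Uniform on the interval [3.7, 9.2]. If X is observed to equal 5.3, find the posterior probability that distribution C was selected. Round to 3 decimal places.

0.732

Likelihoods f(5.3 | ·): A: 0; B: 0.0664904; C: 0.181818.
Posterior ∝ prior × likelihood. Numerator for C: 0.333333·0.181818 = 0.0606061.
Normalizing constant: 0.333333·0 + 0.333333·0.0664904 + 0.333333·0.181818 = 0.0827695.
P(C | observation) = 0.0606061 / 0.0827695 = 0.732227.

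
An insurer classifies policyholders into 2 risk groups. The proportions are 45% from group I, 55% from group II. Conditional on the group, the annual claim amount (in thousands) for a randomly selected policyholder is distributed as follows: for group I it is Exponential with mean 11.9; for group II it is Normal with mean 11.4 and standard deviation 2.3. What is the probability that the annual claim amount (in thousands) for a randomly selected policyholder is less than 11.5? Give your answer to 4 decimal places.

Conditional on each group, P(X < 11.5): I: 0.619545; II: 0.51734.
By total probability, P(X < 11.5) = 0.45·0.619545 + 0.55·0.51734 = 0.563332.

0.5633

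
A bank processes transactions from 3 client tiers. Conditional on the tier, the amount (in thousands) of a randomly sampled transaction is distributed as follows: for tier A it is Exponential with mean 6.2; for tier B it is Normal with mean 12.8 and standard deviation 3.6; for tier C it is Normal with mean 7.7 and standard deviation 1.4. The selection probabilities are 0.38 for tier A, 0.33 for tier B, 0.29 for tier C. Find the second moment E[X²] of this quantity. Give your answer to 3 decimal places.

105.321

For each component E[X²] = Var + (mean)², giving A: 76.88; B: 176.8; C: 61.25.
Overall E[X²] = 0.38·76.88 + 0.33·176.8 + 0.29·61.25 = 105.321.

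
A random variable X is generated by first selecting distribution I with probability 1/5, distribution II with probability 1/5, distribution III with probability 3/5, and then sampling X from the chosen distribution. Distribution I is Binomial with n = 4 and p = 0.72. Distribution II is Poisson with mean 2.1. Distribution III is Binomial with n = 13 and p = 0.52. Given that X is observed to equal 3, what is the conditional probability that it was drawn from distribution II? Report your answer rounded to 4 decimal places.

Likelihoods P(X=3 | ·): I: 0.418038; II: 0.189011; III: 0.0261089.
Posterior ∝ prior × likelihood. Numerator for II: 0.2·0.189011 = 0.0378023.
Normalizing constant: 0.2·0.418038 + 0.2·0.189011 + 0.6·0.0261089 = 0.137075.
P(II | observation) = 0.0378023 / 0.137075 = 0.275778.

0.2758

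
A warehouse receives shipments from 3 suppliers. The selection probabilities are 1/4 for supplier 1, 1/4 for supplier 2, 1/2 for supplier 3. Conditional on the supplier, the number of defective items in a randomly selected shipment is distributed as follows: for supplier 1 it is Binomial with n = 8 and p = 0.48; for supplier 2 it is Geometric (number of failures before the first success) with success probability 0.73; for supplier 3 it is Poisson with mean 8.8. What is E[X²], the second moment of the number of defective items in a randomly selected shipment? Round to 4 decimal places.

For each component E[X²] = Var + (mean)², giving 1: 16.7424; 2: 0.64346; 3: 86.24.
Overall E[X²] = 0.25·16.7424 + 0.25·0.64346 + 0.5·86.24 = 47.4665.

47.4665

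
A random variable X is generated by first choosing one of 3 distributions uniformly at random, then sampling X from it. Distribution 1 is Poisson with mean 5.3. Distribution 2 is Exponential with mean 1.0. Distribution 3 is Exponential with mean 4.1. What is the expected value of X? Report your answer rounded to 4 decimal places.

3.4667

Component means — 1: 5.3; 2: 1; 3: 4.1.
E[X] = 0.333333·5.3 + 0.333333·1 + 0.333333·4.1 = 3.46667.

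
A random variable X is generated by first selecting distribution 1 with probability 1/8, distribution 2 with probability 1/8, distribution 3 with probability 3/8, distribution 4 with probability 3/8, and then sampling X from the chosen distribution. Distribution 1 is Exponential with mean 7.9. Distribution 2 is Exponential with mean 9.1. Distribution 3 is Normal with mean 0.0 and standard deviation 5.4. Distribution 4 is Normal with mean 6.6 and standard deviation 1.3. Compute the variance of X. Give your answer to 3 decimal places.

Per component, 1: μ=7.9, E[X²]=124.82; 2: μ=9.1, E[X²]=165.62; 3: μ=0, E[X²]=29.16; 4: μ=6.6, E[X²]=45.25.
E[X] = 0.125·7.9 + 0.125·9.1 + 0.375·0 + 0.375·6.6 = 4.6.
E[X²] = 0.125·124.82 + 0.125·165.62 + 0.375·29.16 + 0.375·45.25 = 64.2087.
Var(X) = E[X²] − (E[X])² = 64.2087 − 21.16 = 43.0487.

43.049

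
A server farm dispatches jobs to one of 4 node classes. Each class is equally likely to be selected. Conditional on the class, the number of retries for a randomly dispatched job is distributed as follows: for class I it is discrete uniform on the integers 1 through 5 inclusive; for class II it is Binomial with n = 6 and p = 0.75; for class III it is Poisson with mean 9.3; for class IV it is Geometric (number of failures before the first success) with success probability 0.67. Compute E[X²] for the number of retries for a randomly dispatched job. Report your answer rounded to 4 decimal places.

For each component E[X²] = Var + (mean)², giving I: 11; II: 21.375; III: 95.79; IV: 0.977723.
Overall E[X²] = 0.25·11 + 0.25·21.375 + 0.25·95.79 + 0.25·0.977723 = 32.2857.

32.2857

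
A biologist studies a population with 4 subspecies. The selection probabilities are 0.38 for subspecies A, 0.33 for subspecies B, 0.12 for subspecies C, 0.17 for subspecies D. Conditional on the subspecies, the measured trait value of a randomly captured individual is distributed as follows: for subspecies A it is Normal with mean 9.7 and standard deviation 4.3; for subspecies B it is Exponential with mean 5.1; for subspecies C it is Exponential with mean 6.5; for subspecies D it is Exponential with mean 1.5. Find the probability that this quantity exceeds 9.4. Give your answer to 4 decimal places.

Conditional on each subspecies, P(X > 9.4): A: 0.527811; B: 0.15832; C: 0.235474; D: 0.00189855.
By total probability, P(X > 9.4) = 0.38·0.527811 + 0.33·0.15832 + 0.12·0.235474 + 0.17·0.00189855 = 0.281393.

0.2814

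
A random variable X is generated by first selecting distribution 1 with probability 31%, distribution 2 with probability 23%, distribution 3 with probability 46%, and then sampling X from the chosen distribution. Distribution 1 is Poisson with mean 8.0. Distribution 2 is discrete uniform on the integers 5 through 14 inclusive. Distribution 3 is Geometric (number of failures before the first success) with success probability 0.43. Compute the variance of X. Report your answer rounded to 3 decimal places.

19.378

Per component, 1: μ=8, E[X²]=72; 2: μ=9.5, E[X²]=98.5; 3: μ=1.32558, E[X²]=4.83991.
E[X] = 0.31·8 + 0.23·9.5 + 0.46·1.32558 = 5.27477.
E[X²] = 0.31·72 + 0.23·98.5 + 0.46·4.83991 = 47.2014.
Var(X) = E[X²] − (E[X])² = 47.2014 − 27.8232 = 19.3782.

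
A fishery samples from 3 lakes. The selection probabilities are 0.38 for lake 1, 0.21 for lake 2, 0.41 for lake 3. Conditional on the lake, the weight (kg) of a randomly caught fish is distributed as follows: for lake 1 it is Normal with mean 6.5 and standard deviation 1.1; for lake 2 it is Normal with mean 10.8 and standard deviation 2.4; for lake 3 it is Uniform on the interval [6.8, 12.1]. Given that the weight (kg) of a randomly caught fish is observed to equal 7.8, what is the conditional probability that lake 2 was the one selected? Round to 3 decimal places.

0.099

Likelihoods f(7.8 | ·): 1: 0.180397; 2: 0.0761038; 3: 0.188679.
Posterior ∝ prior × likelihood. Numerator for 2: 0.21·0.0761038 = 0.0159818.
Normalizing constant: 0.38·0.180397 + 0.21·0.0761038 + 0.41·0.188679 = 0.161891.
P(2 | observation) = 0.0159818 / 0.161891 = 0.0987194.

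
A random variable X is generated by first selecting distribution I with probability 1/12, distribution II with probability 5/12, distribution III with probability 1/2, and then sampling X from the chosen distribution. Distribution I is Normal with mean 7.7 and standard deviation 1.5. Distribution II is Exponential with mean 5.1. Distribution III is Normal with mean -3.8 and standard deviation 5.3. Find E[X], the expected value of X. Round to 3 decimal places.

Component means — I: 7.7; II: 5.1; III: -3.8.
E[X] = 0.0833333·7.7 + 0.416667·5.1 + 0.5·-3.8 = 0.866667.

0.867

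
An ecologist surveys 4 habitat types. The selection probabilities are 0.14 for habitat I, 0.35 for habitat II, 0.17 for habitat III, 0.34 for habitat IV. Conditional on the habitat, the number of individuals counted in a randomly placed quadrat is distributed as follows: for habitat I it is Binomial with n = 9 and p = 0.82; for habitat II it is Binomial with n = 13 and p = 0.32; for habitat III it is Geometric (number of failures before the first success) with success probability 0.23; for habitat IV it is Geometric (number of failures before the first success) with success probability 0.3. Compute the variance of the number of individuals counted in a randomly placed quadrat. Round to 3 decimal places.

8.898

Per component, I: μ=7.38, E[X²]=55.7928; II: μ=4.16, E[X²]=20.1344; III: μ=3.34783, E[X²]=25.7637; IV: μ=2.33333, E[X²]=13.2222.
E[X] = 0.14·7.38 + 0.35·4.16 + 0.17·3.34783 + 0.34·2.33333 = 3.85166.
E[X²] = 0.14·55.7928 + 0.35·20.1344 + 0.17·25.7637 + 0.34·13.2222 = 23.7334.
Var(X) = E[X²] − (E[X])² = 23.7334 − 14.8353 = 8.8981.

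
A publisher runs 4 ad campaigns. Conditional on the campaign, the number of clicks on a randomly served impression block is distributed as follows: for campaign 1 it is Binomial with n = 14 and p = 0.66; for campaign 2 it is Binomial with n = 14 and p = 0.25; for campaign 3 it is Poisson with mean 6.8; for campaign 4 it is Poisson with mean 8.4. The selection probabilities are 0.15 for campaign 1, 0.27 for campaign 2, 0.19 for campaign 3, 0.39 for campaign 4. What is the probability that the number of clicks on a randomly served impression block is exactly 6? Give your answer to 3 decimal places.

0.098

Conditional on each campaign, P(X = 6): 1: 0.0443252; 2: 0.0733982; 3: 0.152939; 4: 0.109716.
By total probability, P(X = 6) = 0.15·0.0443252 + 0.27·0.0733982 + 0.19·0.152939 + 0.39·0.109716 = 0.0983139.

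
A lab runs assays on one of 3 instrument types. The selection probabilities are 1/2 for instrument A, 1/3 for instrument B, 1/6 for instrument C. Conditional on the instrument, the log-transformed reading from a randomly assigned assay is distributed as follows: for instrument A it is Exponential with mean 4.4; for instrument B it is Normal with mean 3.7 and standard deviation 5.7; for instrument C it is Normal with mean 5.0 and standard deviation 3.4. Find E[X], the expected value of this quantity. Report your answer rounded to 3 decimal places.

4.267

Component means — A: 4.4; B: 3.7; C: 5.
E[X] = 0.5·4.4 + 0.333333·3.7 + 0.166667·5 = 4.26667.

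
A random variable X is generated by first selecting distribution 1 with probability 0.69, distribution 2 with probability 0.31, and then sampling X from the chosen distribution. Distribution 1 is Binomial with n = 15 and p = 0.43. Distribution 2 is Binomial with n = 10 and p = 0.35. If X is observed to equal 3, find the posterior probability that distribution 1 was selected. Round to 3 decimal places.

Likelihoods P(X=3 | ·): 1: 0.0425515; 2: 0.25222.
Posterior ∝ prior × likelihood. Numerator for 1: 0.69·0.0425515 = 0.0293605.
Normalizing constant: 0.69·0.0425515 + 0.31·0.25222 = 0.107549.
P(1 | observation) = 0.0293605 / 0.107549 = 0.272998.

0.273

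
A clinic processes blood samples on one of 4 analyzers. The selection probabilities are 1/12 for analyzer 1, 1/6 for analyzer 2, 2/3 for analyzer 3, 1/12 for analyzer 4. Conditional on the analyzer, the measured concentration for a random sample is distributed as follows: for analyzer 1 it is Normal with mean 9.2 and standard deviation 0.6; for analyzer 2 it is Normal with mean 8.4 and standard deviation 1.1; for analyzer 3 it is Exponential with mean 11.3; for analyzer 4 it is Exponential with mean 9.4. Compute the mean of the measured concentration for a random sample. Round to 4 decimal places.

Component means — 1: 9.2; 2: 8.4; 3: 11.3; 4: 9.4.
E[X] = 0.0833333·9.2 + 0.166667·8.4 + 0.666667·11.3 + 0.0833333·9.4 = 10.4833.

10.4833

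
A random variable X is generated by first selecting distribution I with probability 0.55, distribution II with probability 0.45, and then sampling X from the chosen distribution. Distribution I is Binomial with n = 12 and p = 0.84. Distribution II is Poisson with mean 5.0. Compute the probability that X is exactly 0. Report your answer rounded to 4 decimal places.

0.0030

Conditional on each component, P(X = 0): I: 2.81475e-10; II: 0.00673795.
By total probability, P(X = 0) = 0.55·2.81475e-10 + 0.45·0.00673795 = 0.00303208.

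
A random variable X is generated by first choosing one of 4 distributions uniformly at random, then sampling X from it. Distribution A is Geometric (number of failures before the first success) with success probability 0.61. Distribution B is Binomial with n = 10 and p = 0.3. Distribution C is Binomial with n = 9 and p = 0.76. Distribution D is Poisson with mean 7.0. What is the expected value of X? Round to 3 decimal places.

Component means — A: 0.639344; B: 3; C: 6.84; D: 7.
E[X] = 0.25·0.639344 + 0.25·3 + 0.25·6.84 + 0.25·7 = 4.36984.

4.370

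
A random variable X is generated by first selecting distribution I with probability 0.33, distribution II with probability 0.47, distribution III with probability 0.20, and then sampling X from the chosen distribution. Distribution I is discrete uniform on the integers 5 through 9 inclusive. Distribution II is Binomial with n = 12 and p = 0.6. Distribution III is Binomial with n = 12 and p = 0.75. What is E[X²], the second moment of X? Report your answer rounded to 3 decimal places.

59.198

For each component E[X²] = Var + (mean)², giving I: 51; II: 54.72; III: 83.25.
Overall E[X²] = 0.33·51 + 0.47·54.72 + 0.2·83.25 = 59.1984.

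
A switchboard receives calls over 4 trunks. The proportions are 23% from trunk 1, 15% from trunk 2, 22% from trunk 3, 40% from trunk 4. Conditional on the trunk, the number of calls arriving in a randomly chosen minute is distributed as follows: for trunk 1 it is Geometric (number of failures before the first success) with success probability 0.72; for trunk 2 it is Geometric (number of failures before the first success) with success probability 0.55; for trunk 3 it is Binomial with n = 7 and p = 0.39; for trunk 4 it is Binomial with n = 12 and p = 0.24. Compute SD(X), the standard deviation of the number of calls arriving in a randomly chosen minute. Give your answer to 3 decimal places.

1.680

Per component, 1: μ=0.388889, E[X²]=0.691358; 2: μ=0.818182, E[X²]=2.15702; 3: μ=2.73, E[X²]=9.1182; 4: μ=2.88, E[X²]=10.4832.
E[X] = 0.23·0.388889 + 0.15·0.818182 + 0.22·2.73 + 0.4·2.88 = 1.96477.
E[X²] = 0.23·0.691358 + 0.15·2.15702 + 0.22·9.1182 + 0.4·10.4832 = 6.68185.
Var(X) = E[X²] − (E[X])² = 6.68185 − 3.86033 = 2.82152.
SD(X) = √2.82152 = 1.67974.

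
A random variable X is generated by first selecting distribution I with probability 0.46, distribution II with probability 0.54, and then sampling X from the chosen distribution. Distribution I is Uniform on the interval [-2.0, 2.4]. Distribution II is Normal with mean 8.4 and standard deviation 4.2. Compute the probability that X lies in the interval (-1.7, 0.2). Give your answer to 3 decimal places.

Conditional on each component, P(-1.7 < X < 0.2): I: 0.431818; II: 0.017355.
By total probability, P(-1.7 < X < 0.2) = 0.46·0.431818 + 0.54·0.017355 = 0.208008.

0.208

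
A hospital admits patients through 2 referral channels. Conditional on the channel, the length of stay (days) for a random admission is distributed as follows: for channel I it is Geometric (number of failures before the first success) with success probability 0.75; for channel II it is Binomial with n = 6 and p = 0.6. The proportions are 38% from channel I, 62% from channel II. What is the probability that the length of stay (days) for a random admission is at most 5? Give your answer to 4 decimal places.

Conditional on each channel, P(X ≤ 5): I: 0.999756; II: 0.953344.
By total probability, P(X ≤ 5) = 0.38·0.999756 + 0.62·0.953344 = 0.970981.

0.9710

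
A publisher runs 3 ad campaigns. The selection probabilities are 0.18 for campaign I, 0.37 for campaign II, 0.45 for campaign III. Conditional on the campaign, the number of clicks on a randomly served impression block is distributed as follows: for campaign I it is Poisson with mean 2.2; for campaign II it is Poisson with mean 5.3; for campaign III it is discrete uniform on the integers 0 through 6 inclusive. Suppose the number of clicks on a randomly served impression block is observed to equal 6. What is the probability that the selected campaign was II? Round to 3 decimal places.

Likelihoods P(X=6 | ·): I: 0.0174484; II: 0.15366; III: 0.142857.
Posterior ∝ prior × likelihood. Numerator for II: 0.37·0.15366 = 0.0568543.
Normalizing constant: 0.18·0.0174484 + 0.37·0.15366 + 0.45·0.142857 = 0.124281.
P(II | observation) = 0.0568543 / 0.124281 = 0.457467.

0.457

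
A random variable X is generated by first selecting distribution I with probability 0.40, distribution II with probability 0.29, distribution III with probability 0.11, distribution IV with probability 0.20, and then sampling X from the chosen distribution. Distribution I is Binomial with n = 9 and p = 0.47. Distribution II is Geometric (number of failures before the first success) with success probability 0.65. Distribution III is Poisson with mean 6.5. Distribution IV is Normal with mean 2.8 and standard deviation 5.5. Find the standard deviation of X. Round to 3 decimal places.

3.407

Per component, I: μ=4.23, E[X²]=20.1348; II: μ=0.538462, E[X²]=1.11834; III: μ=6.5, E[X²]=48.75; IV: μ=2.8, E[X²]=38.09.
E[X] = 0.4·4.23 + 0.29·0.538462 + 0.11·6.5 + 0.2·2.8 = 3.12315.
E[X²] = 0.4·20.1348 + 0.29·1.11834 + 0.11·48.75 + 0.2·38.09 = 21.3587.
Var(X) = E[X²] − (E[X])² = 21.3587 − 9.75409 = 11.6046.
SD(X) = √11.6046 = 3.40656.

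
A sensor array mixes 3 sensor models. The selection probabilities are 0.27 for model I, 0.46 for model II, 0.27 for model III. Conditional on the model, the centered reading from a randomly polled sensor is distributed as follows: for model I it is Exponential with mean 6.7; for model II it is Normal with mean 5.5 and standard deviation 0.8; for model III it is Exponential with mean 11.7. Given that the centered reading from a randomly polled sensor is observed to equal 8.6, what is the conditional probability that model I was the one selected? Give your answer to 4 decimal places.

Likelihoods f(8.6 | ·): I: 0.0413497; II: 0.000273665; III: 0.0409816.
Posterior ∝ prior × likelihood. Numerator for I: 0.27·0.0413497 = 0.0111644.
Normalizing constant: 0.27·0.0413497 + 0.46·0.000273665 + 0.27·0.0409816 = 0.0223553.
P(I | observation) = 0.0111644 / 0.0223553 = 0.499407.

0.4994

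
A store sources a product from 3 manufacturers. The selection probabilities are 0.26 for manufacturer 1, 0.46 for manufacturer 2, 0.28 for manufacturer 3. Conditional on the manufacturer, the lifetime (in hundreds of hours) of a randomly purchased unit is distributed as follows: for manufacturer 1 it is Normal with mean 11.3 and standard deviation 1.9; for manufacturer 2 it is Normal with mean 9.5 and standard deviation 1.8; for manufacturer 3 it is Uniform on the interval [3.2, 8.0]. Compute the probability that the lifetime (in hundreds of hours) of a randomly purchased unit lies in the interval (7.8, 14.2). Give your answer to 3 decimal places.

0.625

Conditional on each manufacturer, P(7.8 < X < 14.2): 1: 0.903805; 2: 0.823016; 3: 0.0416667.
By total probability, P(7.8 < X < 14.2) = 0.26·0.903805 + 0.46·0.823016 + 0.28·0.0416667 = 0.625243.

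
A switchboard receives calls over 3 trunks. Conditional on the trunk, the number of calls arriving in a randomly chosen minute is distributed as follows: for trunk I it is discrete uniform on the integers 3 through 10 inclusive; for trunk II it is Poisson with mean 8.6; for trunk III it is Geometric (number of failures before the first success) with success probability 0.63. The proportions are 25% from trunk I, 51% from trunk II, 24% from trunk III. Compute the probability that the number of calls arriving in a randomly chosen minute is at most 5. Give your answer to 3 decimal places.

0.406

Conditional on each trunk, P(X ≤ 5): I: 0.375; II: 0.142228; III: 0.997434.
By total probability, P(X ≤ 5) = 0.25·0.375 + 0.51·0.142228 + 0.24·0.997434 = 0.40567.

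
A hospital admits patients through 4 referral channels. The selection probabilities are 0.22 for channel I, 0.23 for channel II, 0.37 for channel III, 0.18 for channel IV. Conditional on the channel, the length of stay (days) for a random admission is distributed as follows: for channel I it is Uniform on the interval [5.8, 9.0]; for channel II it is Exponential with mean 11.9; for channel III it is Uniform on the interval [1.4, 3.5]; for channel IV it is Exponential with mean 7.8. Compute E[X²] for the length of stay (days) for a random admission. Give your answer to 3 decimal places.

101.635

For each component E[X²] = Var + (mean)², giving I: 55.6133; II: 283.22; III: 6.37; IV: 121.68.
Overall E[X²] = 0.22·55.6133 + 0.23·283.22 + 0.37·6.37 + 0.18·121.68 = 101.635.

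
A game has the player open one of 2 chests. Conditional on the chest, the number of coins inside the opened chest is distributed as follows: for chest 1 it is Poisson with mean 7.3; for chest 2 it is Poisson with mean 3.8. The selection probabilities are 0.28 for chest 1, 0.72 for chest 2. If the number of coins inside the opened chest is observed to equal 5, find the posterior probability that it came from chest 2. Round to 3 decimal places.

Likelihoods P(X=5 | ·): 1: 0.116703; 2: 0.147713.
Posterior ∝ prior × likelihood. Numerator for 2: 0.72·0.147713 = 0.106353.
Normalizing constant: 0.28·0.116703 + 0.72·0.147713 = 0.13903.
P(2 | observation) = 0.106353 / 0.13903 = 0.764965.

0.765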